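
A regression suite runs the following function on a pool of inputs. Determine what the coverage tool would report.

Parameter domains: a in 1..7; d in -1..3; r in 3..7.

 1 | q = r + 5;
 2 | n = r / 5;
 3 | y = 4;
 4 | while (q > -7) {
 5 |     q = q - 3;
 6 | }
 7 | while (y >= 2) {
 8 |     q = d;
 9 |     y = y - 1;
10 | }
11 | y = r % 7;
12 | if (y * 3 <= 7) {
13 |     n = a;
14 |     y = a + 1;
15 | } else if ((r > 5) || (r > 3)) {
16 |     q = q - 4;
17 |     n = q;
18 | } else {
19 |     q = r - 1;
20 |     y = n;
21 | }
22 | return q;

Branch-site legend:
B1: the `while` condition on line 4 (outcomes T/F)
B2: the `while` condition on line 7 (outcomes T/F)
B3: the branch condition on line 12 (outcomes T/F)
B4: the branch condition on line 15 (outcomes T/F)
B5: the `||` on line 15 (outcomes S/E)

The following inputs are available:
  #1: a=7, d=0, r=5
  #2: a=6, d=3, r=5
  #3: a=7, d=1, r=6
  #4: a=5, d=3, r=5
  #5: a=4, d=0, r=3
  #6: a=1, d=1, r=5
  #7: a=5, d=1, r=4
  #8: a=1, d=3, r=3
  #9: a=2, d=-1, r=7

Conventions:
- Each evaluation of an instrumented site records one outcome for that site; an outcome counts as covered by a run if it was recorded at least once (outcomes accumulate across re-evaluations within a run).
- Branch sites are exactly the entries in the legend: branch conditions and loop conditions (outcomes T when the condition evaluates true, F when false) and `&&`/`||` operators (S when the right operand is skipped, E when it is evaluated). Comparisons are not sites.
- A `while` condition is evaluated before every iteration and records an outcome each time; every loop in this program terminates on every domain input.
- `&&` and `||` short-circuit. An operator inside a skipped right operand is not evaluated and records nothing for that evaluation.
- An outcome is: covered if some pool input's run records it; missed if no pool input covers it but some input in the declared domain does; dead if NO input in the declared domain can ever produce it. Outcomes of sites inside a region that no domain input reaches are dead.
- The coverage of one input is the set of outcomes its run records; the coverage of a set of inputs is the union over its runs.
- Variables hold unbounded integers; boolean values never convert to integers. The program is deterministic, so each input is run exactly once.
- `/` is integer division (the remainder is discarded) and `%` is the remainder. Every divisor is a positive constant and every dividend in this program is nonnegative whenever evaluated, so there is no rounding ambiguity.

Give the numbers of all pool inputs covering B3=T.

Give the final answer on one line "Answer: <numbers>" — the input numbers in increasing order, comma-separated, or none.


input #1 (a=7, d=0, r=5): does not produce B3=T
input #2 (a=6, d=3, r=5): does not produce B3=T
input #3 (a=7, d=1, r=6): does not produce B3=T
input #4 (a=5, d=3, r=5): does not produce B3=T
input #5 (a=4, d=0, r=3): does not produce B3=T
input #6 (a=1, d=1, r=5): does not produce B3=T
input #7 (a=5, d=1, r=4): does not produce B3=T
input #8 (a=1, d=3, r=3): does not produce B3=T
input #9 (a=2, d=-1, r=7): produces B3=T
Answer: 9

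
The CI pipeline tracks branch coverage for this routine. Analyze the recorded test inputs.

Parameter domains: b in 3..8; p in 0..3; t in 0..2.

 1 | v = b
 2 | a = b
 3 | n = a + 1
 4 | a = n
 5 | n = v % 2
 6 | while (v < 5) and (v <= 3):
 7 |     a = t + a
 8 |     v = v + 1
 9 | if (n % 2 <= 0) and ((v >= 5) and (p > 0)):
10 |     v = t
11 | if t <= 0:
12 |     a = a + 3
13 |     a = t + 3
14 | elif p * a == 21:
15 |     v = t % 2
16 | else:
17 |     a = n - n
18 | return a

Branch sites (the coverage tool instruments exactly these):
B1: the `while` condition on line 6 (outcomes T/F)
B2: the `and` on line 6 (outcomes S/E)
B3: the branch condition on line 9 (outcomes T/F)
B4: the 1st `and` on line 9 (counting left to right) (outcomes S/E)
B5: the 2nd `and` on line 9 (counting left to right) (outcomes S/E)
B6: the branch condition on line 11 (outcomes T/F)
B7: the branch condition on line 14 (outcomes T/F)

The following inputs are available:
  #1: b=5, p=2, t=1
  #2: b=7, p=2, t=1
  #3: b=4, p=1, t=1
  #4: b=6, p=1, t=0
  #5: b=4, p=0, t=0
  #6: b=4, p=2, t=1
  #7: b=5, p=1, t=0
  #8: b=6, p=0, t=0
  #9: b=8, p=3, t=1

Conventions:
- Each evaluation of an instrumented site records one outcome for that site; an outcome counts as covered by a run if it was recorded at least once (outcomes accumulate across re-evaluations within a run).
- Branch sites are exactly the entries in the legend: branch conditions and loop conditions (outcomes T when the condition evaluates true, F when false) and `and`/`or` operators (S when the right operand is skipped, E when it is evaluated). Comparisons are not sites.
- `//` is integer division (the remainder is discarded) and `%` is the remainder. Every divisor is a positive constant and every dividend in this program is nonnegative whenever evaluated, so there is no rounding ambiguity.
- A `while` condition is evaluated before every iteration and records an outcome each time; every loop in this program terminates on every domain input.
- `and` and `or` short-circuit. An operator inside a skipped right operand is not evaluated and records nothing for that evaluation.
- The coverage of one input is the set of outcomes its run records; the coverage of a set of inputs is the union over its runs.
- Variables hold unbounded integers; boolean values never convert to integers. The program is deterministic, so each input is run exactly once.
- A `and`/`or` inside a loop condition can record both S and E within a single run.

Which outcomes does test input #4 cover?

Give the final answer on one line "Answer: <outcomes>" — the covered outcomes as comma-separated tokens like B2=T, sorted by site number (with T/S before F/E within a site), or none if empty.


Simulating input #4 (b=6, p=1, t=0) step by step:
  B2->S, B1->F, B4->E, B5->E, B3->T, B6->T
as a set, this run covers: B1=F, B2=S, B3=T, B4=E, B5=E, B6=T
Answer: B1=F, B2=S, B3=T, B4=E, B5=E, B6=T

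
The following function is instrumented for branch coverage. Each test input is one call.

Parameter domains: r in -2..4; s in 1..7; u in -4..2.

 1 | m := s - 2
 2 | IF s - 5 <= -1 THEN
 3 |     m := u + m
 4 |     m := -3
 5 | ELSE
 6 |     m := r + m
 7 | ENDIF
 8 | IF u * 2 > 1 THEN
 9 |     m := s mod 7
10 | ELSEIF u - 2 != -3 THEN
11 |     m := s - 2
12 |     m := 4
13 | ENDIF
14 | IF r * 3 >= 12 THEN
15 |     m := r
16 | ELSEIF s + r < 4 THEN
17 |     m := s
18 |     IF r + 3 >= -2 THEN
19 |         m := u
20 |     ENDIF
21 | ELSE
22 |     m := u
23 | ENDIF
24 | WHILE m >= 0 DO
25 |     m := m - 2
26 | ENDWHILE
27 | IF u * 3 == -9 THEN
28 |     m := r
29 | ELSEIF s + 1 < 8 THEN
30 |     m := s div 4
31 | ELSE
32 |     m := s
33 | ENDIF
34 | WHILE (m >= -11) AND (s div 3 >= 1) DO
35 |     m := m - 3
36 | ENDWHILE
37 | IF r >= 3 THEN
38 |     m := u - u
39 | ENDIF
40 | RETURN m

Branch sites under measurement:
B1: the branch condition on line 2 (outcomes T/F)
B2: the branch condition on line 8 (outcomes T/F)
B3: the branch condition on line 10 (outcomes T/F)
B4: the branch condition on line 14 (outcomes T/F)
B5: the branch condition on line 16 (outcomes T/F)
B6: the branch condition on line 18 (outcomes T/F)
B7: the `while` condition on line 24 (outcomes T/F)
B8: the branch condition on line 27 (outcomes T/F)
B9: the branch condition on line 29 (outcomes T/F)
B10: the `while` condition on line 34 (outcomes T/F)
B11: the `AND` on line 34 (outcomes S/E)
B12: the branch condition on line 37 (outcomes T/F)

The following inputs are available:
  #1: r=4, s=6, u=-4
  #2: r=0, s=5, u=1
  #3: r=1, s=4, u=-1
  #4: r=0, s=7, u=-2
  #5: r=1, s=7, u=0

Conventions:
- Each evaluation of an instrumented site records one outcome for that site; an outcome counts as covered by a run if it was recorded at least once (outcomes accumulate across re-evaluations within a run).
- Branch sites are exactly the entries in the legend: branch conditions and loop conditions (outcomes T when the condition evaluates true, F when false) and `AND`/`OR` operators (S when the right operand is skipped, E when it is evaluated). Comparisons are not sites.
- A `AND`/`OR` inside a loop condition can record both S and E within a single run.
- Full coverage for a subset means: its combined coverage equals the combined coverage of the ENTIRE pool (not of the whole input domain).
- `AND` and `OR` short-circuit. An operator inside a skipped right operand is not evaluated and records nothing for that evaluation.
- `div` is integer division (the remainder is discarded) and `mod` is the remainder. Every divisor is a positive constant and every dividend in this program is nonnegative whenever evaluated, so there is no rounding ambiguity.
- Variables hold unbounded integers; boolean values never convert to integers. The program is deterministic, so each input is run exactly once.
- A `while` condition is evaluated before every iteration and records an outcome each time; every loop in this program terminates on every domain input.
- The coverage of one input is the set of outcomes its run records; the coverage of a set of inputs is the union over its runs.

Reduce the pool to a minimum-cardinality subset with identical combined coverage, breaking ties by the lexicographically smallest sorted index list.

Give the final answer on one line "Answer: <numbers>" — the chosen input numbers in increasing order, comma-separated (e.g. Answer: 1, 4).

input #1 (r=4, s=6, u=-4): events B1->F, B2->F, B3->T, B4->T, B7->T, B7->T, B7->T, B7->F, B8->F, B9->T, B11->E, B10->T, B11->E, B10->T, ...; covers B1=F, B2=F, B3=T, B4=T, B7=T, B7=F, B8=F, B9=T, B10=T, B10=F, B11=S, B11=E, B12=T
input #2 (r=0, s=5, u=1): events B1->F, B2->T, B4->F, B5->F, B7->T, B7->F, B8->F, B9->T, B11->E, B10->T, B11->E, B10->T, B11->E, B10->T, ...; covers B1=F, B2=T, B4=F, B5=F, B7=T, B7=F, B8=F, B9=T, B10=T, B10=F, B11=S, B11=E, B12=F
input #3 (r=1, s=4, u=-1): events B1->T, B2->F, B3->F, B4->F, B5->F, B7->F, B8->F, B9->T, B11->E, B10->T, B11->E, B10->T, B11->E, B10->T, ...; covers B1=T, B2=F, B3=F, B4=F, B5=F, B7=F, B8=F, B9=T, B10=T, B10=F, B11=S, B11=E, B12=F
input #4 (r=0, s=7, u=-2): events B1->F, B2->F, B3->T, B4->F, B5->F, B7->F, B8->F, B9->F, B11->E, B10->T, B11->E, B10->T, B11->E, B10->T, ...; covers B1=F, B2=F, B3=T, B4=F, B5=F, B7=F, B8=F, B9=F, B10=T, B10=F, B11=S, B11=E, B12=F
input #5 (r=1, s=7, u=0): events B1->F, B2->F, B3->T, B4->F, B5->F, B7->T, B7->F, B8->F, B9->F, B11->E, B10->T, B11->E, B10->T, B11->E, ...; covers B1=F, B2=F, B3=T, B4=F, B5=F, B7=T, B7=F, B8=F, B9=F, B10=T, B10=F, B11=S, B11=E, B12=F
together the pool reaches 20 outcomes: B1=T, B1=F, B2=T, B2=F, B3=T, B3=F, B4=T, B4=F, B5=F, B7=T, B7=F, B8=F, B9=T, B9=F, B10=T, B10=F, B11=S, B11=E, B12=T, B12=F
checked all size-1 subsets: none covers 20 outcomes (max 14/20)
checked all size-2 subsets: none covers 20 outcomes (max 18/20)
checked all size-3 subsets: none covers 20 outcomes (max 19/20)
at size 4, {1, 2, 3, 4} reaches all 20 outcomes; every lexicographically earlier size-4 subset fails

Answer: 1, 2, 3, 4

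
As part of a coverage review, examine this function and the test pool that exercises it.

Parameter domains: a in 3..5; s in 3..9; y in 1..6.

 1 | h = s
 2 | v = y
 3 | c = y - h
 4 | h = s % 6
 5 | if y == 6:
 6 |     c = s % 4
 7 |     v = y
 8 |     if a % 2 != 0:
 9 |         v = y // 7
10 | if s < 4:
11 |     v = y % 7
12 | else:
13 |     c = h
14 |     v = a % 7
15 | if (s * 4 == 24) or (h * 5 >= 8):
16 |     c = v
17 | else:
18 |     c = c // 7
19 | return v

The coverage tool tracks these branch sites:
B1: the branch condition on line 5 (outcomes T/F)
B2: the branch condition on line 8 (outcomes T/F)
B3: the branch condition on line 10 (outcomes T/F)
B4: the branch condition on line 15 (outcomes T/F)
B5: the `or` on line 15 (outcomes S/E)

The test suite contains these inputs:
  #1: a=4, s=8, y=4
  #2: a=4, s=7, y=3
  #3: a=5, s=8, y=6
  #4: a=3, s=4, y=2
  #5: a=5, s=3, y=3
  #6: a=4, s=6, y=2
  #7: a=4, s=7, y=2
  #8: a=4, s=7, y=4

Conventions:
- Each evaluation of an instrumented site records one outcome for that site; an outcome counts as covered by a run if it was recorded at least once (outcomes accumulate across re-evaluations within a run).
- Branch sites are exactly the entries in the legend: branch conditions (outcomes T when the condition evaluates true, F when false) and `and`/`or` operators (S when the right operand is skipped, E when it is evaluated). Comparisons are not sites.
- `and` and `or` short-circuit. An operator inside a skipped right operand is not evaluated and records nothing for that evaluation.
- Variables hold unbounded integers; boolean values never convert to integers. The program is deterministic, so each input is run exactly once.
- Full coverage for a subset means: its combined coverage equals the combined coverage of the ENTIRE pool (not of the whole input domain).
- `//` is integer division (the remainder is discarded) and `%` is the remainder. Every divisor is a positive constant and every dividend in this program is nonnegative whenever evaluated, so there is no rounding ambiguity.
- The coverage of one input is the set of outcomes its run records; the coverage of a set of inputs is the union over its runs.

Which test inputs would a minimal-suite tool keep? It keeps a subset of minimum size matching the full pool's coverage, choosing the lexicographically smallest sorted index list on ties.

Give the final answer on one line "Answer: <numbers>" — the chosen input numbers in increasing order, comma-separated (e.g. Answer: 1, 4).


test 1 (a=4, s=8, y=4) hits B1=F, B3=F, B4=T, B5=E
test 2 (a=4, s=7, y=3) hits B1=F, B3=F, B4=F, B5=E
test 3 (a=5, s=8, y=6) hits B1=T, B2=T, B3=F, B4=T, B5=E
test 4 (a=3, s=4, y=2) hits B1=F, B3=F, B4=T, B5=E
test 5 (a=5, s=3, y=3) hits B1=F, B3=T, B4=T, B5=E
test 6 (a=4, s=6, y=2) hits B1=F, B3=F, B4=T, B5=S
test 7 (a=4, s=7, y=2) hits B1=F, B3=F, B4=F, B5=E
test 8 (a=4, s=7, y=4) hits B1=F, B3=F, B4=F, B5=E
union over all inputs: B1=T, B1=F, B2=T, B3=T, B3=F, B4=T, B4=F, B5=S, B5=E (9 outcomes)
size 1 is not enough: best union over all size-1 subsets is 5/9
size 2 is not enough: best union over all size-2 subsets is 7/9
size 3 is not enough: best union over all size-3 subsets is 8/9
at size 4, {2, 3, 5, 6} reaches all 9 outcomes; every lexicographically earlier size-4 subset fails
Answer: 2, 3, 5, 6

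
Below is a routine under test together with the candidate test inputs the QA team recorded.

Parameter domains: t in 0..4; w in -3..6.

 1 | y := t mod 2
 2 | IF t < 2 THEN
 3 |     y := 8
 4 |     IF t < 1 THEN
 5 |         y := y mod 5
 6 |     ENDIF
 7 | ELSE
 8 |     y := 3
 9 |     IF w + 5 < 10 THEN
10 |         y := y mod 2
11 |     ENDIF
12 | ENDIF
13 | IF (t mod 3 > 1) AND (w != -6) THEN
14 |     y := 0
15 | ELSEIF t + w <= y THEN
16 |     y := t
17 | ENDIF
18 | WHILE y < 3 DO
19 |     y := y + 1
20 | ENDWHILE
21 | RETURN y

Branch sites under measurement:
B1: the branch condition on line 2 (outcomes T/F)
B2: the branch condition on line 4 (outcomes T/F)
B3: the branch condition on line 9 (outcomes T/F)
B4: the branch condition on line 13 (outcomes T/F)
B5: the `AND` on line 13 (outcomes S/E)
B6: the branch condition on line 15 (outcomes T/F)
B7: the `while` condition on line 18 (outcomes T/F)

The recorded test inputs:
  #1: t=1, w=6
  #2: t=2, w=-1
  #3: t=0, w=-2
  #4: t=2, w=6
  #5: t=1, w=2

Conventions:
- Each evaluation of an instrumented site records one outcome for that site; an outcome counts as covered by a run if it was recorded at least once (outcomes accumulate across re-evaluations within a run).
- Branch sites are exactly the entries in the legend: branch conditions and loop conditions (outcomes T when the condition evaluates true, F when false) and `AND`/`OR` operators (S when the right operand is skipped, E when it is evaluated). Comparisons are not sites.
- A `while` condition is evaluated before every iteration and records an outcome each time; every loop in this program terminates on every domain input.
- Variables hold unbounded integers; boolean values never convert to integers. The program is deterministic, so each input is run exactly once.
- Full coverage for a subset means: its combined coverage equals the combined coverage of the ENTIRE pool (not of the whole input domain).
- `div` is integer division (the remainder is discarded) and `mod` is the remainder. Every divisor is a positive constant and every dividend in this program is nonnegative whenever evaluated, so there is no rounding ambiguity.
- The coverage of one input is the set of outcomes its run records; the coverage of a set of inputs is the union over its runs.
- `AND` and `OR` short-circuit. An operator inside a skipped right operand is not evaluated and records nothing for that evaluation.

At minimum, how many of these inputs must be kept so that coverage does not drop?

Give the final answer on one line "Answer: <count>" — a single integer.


run #1 (t=1, w=6) runs B1->T, B2->F, B5->S, B4->F, B6->T, B7->T, B7->T, B7->F; records B1=T, B2=F, B4=F, B5=S, B6=T, B7=T, B7=F
run #2 (t=2, w=-1) runs B1->F, B3->T, B5->E, B4->T, B7->T, B7->T, B7->T, B7->F; records B1=F, B3=T, B4=T, B5=E, B7=T, B7=F
run #3 (t=0, w=-2) runs B1->T, B2->T, B5->S, B4->F, B6->T, B7->T, B7->T, B7->T, B7->F; records B1=T, B2=T, B4=F, B5=S, B6=T, B7=T, B7=F
run #4 (t=2, w=6) runs B1->F, B3->F, B5->E, B4->T, B7->T, B7->T, B7->T, B7->F; records B1=F, B3=F, B4=T, B5=E, B7=T, B7=F
run #5 (t=1, w=2) runs B1->T, B2->F, B5->S, B4->F, B6->T, B7->T, B7->T, B7->F; records B1=T, B2=F, B4=F, B5=S, B6=T, B7=T, B7=F
pool-wide coverage (13 outcomes): B1=T, B1=F, B2=T, B2=F, B3=T, B3=F, B4=T, B4=F, B5=S, B5=E, B6=T, B7=T, B7=F
every size-1 subset falls short of the 13 outcomes (best: 7/13)
every size-2 subset falls short of the 13 outcomes (best: 11/13)
every size-3 subset falls short of the 13 outcomes (best: 12/13)
inputs {1, 2, 3, 4} (size 4) cover everything; no size-4 subset with a lexicographically smaller index list covers all 13
Answer: 4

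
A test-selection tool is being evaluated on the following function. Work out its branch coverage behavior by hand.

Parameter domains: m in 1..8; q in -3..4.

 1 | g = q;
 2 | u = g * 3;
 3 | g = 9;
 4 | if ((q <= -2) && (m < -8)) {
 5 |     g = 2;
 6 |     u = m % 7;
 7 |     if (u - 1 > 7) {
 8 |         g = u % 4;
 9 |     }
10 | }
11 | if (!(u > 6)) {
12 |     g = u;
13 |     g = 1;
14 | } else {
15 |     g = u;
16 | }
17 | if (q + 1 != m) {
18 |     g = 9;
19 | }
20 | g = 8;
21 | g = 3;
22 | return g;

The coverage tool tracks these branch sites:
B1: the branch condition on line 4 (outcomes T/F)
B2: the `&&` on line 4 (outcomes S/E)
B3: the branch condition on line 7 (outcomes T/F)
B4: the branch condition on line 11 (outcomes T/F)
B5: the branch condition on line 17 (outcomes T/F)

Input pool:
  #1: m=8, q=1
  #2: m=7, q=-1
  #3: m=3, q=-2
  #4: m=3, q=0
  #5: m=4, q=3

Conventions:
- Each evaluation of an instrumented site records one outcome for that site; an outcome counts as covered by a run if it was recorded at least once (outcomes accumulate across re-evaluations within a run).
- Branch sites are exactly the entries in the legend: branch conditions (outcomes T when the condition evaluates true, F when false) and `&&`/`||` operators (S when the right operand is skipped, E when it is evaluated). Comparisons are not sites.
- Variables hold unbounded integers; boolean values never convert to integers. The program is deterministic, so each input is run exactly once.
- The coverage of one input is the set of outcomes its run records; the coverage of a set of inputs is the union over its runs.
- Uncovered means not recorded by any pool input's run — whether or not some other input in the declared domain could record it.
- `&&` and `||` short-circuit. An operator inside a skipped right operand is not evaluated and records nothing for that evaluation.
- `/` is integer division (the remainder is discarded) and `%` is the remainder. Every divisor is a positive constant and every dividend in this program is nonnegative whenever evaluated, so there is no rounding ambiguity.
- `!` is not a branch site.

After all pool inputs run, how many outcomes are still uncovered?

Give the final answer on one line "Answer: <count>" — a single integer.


run #1 (m=8, q=1) runs B2->S, B1->F, B4->T, B5->T; records B1=F, B2=S, B4=T, B5=T
run #2 (m=7, q=-1) runs B2->S, B1->F, B4->T, B5->T; records B1=F, B2=S, B4=T, B5=T
run #3 (m=3, q=-2) runs B2->E, B1->F, B4->T, B5->T; records B1=F, B2=E, B4=T, B5=T
run #4 (m=3, q=0) runs B2->S, B1->F, B4->T, B5->T; records B1=F, B2=S, B4=T, B5=T
run #5 (m=4, q=3) runs B2->S, B1->F, B4->F, B5->F; records B1=F, B2=S, B4=F, B5=F
union over the pool: B1=F, B2=S, B2=E, B4=T, B4=F, B5=T, B5=F
uncovered (3 of 10): B1=T, B3=T, B3=F
Answer: 3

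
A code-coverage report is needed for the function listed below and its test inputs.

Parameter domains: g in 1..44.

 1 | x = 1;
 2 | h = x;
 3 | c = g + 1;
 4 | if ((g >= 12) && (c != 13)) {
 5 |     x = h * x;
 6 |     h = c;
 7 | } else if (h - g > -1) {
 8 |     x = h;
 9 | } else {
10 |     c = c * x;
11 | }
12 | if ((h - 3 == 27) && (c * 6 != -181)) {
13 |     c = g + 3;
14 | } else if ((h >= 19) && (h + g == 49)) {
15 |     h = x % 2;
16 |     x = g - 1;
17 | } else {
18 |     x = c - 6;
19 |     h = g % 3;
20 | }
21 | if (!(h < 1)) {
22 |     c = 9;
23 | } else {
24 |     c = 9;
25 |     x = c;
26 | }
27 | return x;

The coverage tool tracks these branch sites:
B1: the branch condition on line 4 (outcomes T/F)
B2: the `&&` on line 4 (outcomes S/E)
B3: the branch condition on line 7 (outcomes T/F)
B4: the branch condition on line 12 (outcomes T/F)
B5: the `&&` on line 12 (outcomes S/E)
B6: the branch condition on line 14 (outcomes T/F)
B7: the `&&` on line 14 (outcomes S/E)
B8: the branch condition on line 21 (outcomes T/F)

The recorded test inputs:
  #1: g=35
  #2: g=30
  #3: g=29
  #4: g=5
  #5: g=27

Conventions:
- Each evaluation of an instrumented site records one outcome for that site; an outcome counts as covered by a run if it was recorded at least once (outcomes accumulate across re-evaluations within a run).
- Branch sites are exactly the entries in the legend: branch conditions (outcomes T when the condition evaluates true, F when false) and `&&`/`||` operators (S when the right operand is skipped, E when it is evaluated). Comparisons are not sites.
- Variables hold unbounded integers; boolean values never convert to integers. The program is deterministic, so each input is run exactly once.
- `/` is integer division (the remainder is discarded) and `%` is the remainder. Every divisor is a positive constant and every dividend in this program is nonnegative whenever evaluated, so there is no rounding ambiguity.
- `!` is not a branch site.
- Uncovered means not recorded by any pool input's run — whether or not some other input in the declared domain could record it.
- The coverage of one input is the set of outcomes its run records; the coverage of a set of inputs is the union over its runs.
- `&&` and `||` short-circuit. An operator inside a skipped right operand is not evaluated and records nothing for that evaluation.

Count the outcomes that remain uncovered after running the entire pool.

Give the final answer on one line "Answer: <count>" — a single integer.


run #1 (g=35) records B1=T, B2=E, B4=F, B5=S, B6=F, B7=E, B8=T
run #2 (g=30) records B1=T, B2=E, B4=F, B5=S, B6=F, B7=E, B8=F
run #3 (g=29) records B1=T, B2=E, B4=T, B5=E, B8=T
run #4 (g=5) records B1=F, B2=S, B3=F, B4=F, B5=S, B6=F, B7=S, B8=T
run #5 (g=27) records B1=T, B2=E, B4=F, B5=S, B6=F, B7=E, B8=F
union over the pool: B1=T, B1=F, B2=S, B2=E, B3=F, B4=T, B4=F, B5=S, B5=E, B6=F, B7=S, B7=E, B8=T, B8=F
uncovered (2 of 16): B3=T, B6=T
Answer: 2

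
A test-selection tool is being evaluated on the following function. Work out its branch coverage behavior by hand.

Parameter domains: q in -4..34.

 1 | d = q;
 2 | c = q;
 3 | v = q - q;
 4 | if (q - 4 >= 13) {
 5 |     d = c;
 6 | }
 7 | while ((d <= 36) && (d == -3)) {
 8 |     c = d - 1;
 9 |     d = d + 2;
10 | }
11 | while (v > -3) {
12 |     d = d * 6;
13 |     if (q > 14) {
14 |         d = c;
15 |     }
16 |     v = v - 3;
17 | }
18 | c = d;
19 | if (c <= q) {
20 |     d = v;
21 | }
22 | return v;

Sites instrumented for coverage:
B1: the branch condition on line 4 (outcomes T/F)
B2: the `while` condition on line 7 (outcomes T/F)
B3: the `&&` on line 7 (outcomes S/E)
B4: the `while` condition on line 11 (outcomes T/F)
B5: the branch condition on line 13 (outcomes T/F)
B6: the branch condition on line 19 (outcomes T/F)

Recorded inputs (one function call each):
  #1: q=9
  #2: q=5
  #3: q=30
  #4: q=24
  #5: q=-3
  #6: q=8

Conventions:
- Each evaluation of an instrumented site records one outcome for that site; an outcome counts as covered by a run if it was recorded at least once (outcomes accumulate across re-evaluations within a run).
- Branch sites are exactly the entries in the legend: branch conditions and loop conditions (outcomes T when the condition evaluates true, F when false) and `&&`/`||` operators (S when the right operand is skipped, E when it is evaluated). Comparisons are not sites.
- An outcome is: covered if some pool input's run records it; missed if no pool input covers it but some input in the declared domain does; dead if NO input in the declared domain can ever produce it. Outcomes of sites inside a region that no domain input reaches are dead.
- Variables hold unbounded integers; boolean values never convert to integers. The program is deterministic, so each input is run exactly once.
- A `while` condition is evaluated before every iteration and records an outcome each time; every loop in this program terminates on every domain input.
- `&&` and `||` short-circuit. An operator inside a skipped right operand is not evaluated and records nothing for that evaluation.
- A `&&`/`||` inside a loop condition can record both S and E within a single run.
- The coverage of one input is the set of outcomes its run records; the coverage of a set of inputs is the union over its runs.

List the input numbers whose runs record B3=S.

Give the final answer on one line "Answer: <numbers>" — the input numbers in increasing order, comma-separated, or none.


input #1 (q=9): misses B3=S
input #2 (q=5): misses B3=S
input #3 (q=30): misses B3=S
input #4 (q=24): misses B3=S
input #5 (q=-3): misses B3=S
input #6 (q=8): misses B3=S
Answer: none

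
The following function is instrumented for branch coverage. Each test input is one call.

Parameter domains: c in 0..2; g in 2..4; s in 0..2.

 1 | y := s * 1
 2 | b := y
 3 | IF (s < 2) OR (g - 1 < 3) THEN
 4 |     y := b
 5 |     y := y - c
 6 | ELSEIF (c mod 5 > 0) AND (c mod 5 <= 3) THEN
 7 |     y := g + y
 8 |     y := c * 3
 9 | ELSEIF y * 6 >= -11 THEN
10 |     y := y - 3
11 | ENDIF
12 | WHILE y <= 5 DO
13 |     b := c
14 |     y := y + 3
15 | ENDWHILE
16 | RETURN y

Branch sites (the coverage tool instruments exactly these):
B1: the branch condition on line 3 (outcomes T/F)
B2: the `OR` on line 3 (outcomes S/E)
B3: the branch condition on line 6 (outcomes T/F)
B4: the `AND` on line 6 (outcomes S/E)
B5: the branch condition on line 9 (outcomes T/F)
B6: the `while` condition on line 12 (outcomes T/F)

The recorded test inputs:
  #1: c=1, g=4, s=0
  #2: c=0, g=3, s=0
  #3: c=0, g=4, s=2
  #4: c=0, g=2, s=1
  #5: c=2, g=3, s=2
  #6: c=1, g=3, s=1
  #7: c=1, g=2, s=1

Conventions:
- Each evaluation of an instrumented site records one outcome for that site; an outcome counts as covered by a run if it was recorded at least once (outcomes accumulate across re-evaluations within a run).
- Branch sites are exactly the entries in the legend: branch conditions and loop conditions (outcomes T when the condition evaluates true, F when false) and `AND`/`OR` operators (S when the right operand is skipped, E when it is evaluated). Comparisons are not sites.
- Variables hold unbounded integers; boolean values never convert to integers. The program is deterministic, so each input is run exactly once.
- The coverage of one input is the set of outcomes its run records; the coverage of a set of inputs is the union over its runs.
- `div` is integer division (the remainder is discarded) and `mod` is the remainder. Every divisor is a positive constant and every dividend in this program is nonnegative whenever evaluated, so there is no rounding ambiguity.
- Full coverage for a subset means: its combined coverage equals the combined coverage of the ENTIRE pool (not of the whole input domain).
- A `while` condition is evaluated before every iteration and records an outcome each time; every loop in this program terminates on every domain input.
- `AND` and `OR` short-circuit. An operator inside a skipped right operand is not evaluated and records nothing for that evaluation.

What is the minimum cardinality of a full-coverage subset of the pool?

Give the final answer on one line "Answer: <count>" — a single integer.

test 1 (c=1, g=4, s=0) fires B2->S, B1->T, B6->T, B6->T, B6->T, B6->F; hits B1=T, B2=S, B6=T, B6=F
test 2 (c=0, g=3, s=0) fires B2->S, B1->T, B6->T, B6->T, B6->F; hits B1=T, B2=S, B6=T, B6=F
test 3 (c=0, g=4, s=2) fires B2->E, B1->F, B4->S, B3->F, B5->T, B6->T, B6->T, B6->T, B6->F; hits B1=F, B2=E, B3=F, B4=S, B5=T, B6=T, B6=F
test 4 (c=0, g=2, s=1) fires B2->S, B1->T, B6->T, B6->T, B6->F; hits B1=T, B2=S, B6=T, B6=F
test 5 (c=2, g=3, s=2) fires B2->E, B1->T, B6->T, B6->T, B6->F; hits B1=T, B2=E, B6=T, B6=F
test 6 (c=1, g=3, s=1) fires B2->S, B1->T, B6->T, B6->T, B6->F; hits B1=T, B2=S, B6=T, B6=F
test 7 (c=1, g=2, s=1) fires B2->S, B1->T, B6->T, B6->T, B6->F; hits B1=T, B2=S, B6=T, B6=F
the full pool covers 9 outcomes: B1=T, B1=F, B2=S, B2=E, B3=F, B4=S, B5=T, B6=T, B6=F
size 1 is not enough: best union over all size-1 subsets is 7/9
size 2: inputs {1, 3} cover all 9 outcomes, and no lexicographically smaller subset of this size does

Answer: 2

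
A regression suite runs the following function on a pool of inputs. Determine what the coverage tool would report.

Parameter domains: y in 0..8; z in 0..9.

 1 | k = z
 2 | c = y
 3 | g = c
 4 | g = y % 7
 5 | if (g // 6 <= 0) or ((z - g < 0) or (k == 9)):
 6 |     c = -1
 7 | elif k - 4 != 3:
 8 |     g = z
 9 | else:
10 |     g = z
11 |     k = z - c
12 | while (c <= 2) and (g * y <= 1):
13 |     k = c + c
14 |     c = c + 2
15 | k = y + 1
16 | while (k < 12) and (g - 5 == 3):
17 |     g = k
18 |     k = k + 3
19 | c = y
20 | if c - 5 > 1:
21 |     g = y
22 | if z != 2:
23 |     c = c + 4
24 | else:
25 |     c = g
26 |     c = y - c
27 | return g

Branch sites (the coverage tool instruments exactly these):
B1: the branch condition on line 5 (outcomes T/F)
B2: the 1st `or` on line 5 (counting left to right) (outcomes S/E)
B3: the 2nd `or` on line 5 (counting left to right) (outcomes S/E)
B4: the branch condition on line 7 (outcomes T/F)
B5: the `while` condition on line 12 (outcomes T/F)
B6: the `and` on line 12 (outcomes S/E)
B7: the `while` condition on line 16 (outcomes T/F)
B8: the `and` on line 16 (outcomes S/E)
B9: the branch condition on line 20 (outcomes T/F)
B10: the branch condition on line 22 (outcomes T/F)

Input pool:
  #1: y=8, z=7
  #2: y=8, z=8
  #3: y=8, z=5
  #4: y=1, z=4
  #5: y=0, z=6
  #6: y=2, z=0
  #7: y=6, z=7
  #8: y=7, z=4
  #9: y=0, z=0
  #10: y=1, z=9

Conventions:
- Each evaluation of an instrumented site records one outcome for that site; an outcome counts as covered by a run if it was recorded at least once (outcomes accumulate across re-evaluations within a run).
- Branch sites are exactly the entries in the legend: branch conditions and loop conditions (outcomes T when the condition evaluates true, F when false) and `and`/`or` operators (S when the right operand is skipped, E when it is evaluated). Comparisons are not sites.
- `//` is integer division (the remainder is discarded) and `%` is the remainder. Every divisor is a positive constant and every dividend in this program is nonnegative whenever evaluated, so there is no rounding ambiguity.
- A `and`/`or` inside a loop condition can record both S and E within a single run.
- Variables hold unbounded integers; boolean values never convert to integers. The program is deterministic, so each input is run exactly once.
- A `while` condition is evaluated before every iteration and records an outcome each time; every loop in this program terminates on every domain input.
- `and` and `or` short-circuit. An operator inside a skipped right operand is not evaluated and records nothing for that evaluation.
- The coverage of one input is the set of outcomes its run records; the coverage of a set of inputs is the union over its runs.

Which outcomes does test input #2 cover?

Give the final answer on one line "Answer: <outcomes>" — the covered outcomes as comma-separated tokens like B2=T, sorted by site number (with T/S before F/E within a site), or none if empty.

Running input #2 (y=8, z=8), event by event:
  B2->S, B1->T, B6->E, B5->F, B8->E, B7->F, B9->T, B10->T
as a set, this run covers: B1=T, B2=S, B5=F, B6=E, B7=F, B8=E, B9=T, B10=T

Answer: B1=T, B2=S, B5=F, B6=E, B7=F, B8=E, B9=T, B10=T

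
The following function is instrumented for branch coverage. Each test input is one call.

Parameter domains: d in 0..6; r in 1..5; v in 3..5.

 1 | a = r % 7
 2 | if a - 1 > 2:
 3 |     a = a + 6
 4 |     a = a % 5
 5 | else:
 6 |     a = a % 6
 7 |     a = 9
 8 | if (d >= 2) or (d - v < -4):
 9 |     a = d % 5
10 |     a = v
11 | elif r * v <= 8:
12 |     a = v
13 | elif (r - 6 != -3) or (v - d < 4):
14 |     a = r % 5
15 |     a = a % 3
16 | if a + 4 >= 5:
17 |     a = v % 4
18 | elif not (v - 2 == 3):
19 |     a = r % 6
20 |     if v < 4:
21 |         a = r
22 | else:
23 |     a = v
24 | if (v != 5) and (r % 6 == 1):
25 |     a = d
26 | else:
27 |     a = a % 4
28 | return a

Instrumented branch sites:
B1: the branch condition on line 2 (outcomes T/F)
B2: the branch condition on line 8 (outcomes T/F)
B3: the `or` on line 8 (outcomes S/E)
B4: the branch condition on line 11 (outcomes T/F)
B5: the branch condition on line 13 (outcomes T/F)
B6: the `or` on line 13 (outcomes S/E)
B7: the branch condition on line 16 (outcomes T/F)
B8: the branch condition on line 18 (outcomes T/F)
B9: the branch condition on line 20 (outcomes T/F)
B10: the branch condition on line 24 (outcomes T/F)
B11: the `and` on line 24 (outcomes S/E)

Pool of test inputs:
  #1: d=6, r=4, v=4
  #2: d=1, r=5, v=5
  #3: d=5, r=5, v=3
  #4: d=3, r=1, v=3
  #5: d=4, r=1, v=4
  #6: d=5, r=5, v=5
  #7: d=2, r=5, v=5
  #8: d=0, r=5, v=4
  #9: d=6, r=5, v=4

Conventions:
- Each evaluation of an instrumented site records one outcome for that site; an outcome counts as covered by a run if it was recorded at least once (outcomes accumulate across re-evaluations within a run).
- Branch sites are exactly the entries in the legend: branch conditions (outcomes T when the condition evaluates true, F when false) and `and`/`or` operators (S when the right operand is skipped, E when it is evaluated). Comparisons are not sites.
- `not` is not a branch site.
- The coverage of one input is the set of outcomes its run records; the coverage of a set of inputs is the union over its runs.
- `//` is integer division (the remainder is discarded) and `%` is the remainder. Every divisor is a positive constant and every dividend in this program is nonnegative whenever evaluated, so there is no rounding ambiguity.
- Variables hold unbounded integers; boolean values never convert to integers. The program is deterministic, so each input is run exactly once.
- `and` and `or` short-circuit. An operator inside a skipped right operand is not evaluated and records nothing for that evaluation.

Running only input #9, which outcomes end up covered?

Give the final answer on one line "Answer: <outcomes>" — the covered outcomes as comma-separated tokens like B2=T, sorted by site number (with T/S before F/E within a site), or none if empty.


Tracing the run of input #9 (d=6, r=5, v=4):
  B1->T, B3->S, B2->T, B7->T, B11->E, B10->F
distinct outcomes covered: B1=T, B2=T, B3=S, B7=T, B10=F, B11=E
Answer: B1=T, B2=T, B3=S, B7=T, B10=F, B11=E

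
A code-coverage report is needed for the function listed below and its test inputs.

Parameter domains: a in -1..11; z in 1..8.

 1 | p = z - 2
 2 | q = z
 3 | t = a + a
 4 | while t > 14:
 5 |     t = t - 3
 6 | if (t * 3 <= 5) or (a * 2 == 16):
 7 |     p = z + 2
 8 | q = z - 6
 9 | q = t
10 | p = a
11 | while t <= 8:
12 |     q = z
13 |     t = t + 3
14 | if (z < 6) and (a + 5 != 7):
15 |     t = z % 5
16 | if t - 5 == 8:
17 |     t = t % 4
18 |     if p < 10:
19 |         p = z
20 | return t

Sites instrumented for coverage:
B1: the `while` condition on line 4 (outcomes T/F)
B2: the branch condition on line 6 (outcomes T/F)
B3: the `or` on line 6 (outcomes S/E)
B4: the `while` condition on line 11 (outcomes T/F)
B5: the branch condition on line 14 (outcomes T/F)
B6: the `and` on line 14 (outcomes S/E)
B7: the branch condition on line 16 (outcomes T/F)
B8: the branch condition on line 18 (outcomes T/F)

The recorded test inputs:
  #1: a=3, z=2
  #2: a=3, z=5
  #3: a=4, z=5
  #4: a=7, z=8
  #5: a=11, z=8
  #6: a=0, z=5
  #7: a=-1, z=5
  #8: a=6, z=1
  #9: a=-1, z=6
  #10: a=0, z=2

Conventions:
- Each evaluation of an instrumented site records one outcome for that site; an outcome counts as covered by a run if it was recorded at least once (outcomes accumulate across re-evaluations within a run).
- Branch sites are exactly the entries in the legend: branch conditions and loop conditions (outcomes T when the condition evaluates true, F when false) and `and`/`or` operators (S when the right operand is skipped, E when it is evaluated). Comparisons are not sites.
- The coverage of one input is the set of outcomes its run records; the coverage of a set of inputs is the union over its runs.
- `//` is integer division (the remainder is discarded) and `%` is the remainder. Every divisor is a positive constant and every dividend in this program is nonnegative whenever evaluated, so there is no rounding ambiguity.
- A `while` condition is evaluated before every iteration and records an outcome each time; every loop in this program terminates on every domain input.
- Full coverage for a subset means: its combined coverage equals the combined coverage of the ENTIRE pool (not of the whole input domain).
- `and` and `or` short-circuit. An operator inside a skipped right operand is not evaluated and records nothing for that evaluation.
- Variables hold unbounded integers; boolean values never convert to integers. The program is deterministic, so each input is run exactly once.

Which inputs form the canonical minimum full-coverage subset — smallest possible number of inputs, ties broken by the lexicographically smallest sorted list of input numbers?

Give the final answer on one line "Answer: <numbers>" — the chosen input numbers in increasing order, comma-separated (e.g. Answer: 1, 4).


test 1 (a=3, z=2) fires B1->F, B3->E, B2->F, B4->T, B4->F, B6->E, B5->T, B7->F; hits B1=F, B2=F, B3=E, B4=T, B4=F, B5=T, B6=E, B7=F
test 2 (a=3, z=5) fires B1->F, B3->E, B2->F, B4->T, B4->F, B6->E, B5->T, B7->F; hits B1=F, B2=F, B3=E, B4=T, B4=F, B5=T, B6=E, B7=F
test 3 (a=4, z=5) fires B1->F, B3->E, B2->F, B4->T, B4->F, B6->E, B5->T, B7->F; hits B1=F, B2=F, B3=E, B4=T, B4=F, B5=T, B6=E, B7=F
test 4 (a=7, z=8) fires B1->F, B3->E, B2->F, B4->F, B6->S, B5->F, B7->F; hits B1=F, B2=F, B3=E, B4=F, B5=F, B6=S, B7=F
test 5 (a=11, z=8) fires B1->T, B1->T, B1->T, B1->F, B3->E, B2->F, B4->F, B6->S, B5->F, B7->T, B8->F; hits B1=T, B1=F, B2=F, B3=E, B4=F, B5=F, B6=S, B7=T, B8=F
test 6 (a=0, z=5) fires B1->F, B3->S, B2->T, B4->T, B4->T, B4->T, B4->F, B6->E, B5->T, B7->F; hits B1=F, B2=T, B3=S, B4=T, B4=F, B5=T, B6=E, B7=F
test 7 (a=-1, z=5) fires B1->F, B3->S, B2->T, B4->T, B4->T, B4->T, B4->T, B4->F, B6->E, B5->T, B7->F; hits B1=F, B2=T, B3=S, B4=T, B4=F, B5=T, B6=E, B7=F
test 8 (a=6, z=1) fires B1->F, B3->E, B2->F, B4->F, B6->E, B5->T, B7->F; hits B1=F, B2=F, B3=E, B4=F, B5=T, B6=E, B7=F
test 9 (a=-1, z=6) fires B1->F, B3->S, B2->T, B4->T, B4->T, B4->T, B4->T, B4->F, B6->S, B5->F, B7->F; hits B1=F, B2=T, B3=S, B4=T, B4=F, B5=F, B6=S, B7=F
test 10 (a=0, z=2) fires B1->F, B3->S, B2->T, B4->T, B4->T, B4->T, B4->F, B6->E, B5->T, B7->F; hits B1=F, B2=T, B3=S, B4=T, B4=F, B5=T, B6=E, B7=F
pool-wide coverage (15 outcomes): B1=T, B1=F, B2=T, B2=F, B3=S, B3=E, B4=T, B4=F, B5=T, B5=F, B6=S, B6=E, B7=T, B7=F, B8=F
checked all size-1 subsets: none covers 15 outcomes (max 9/15)
at size 2, {5, 6} reaches all 15 outcomes; every lexicographically earlier size-2 subset fails
Answer: 5, 6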